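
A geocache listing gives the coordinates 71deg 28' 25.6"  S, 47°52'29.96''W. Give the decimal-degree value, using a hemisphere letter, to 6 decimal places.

71.473778° S, 47.874989° W

Latitude: 71 + 28/60 + 25.6/3600 = 71.4737778
Longitude: 52′ + 29.96″ = 52.49933′; 47 + 52.49933/60 = 47.8749889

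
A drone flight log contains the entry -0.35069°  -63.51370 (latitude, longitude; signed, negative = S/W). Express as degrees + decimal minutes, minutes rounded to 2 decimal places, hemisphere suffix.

0° 21.04′ S, 63° 30.82′ W

Latitude is negative → S; |value| = 0.350690
Latitude: minutes = (0.350690 − 0) × 60 = 21.0414
Longitude is negative → W; |value| = 63.513700
Longitude: minutes = (63.513700 − 63) × 60 = 30.8220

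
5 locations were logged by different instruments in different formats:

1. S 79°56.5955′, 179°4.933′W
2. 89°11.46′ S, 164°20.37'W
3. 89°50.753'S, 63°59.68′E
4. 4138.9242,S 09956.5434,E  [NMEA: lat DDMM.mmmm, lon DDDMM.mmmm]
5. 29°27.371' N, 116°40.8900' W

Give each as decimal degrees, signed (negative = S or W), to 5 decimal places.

Point 1:
  φ: 79 + 56.5955/60 = 79.943258
  S ⇒ negate
  Longitude: 4.933′ = 0.082217°; total 179.082217
  W ⇒ negate
Point 2:
  φ: 11.46′ = 0.191000°; total 89.191000
  hemisphere S, so the sign is −
  Lon: 20.37′ = 0.339500°; total 164.339500
  W → negative
Point 3:
  φ: 89 + 50.753/60 = 89.845883
  hemisphere S, so the sign is −
  Lon: 59.68′ = 0.994667°; total 63.994667
  E → positive
Point 4:
  Lat: split at 2 digits → 41° and 38.9242′; 41 + 38.9242/60 = 41.648737
  hemisphere S, so the sign is −
  Longitude: degrees = first 3 digits = 99, minutes = 56.5434; 99 + 56.5434/60 = 99.942390
  E → positive
Point 5:
  Lat: 27.371′ = 0.456183°; total 29.456183
  N → positive
  Lon: 40.89′ = 0.681500°; total 116.681500
  W ⇒ negate

1. -79.94326, -179.08222
2. -89.19100, -164.33950
3. -89.84588, 63.99467
4. -41.64874, 99.94239
5. 29.45618, -116.68150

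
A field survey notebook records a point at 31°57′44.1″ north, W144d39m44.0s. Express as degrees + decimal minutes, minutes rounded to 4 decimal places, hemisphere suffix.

31° 57.7350′ N, 144° 39.7333′ W

Latitude: seconds/60 = 0.73500; minutes = 57 + 0.73500 = 57.735000
λ: seconds/60 = 0.73333; minutes = 39 + 0.73333 = 39.733333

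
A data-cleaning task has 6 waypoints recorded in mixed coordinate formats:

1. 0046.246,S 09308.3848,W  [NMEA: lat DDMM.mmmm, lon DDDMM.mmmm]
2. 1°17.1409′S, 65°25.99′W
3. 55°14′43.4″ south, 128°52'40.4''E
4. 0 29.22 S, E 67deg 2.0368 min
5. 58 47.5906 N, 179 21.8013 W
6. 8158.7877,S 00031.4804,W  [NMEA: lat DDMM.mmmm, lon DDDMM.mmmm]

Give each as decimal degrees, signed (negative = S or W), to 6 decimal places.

1. -0.770767, -93.139747
2. -1.285682, -65.433167
3. -55.245389, 128.877889
4. -0.487000, 67.033947
5. 58.793177, -179.363355
6. -81.979795, -0.524673

Point 1:
  φ: split at 2 digits → 00° and 46.246′; 0 + 46.246/60 = 0.7707667
  S ⇒ negate
  Longitude: degrees = first 3 digits = 93, minutes = 8.3848; 93 + 8.3848/60 = 93.1397467
  W ⇒ negate
Point 2:
  Latitude: 1 + 17.1409/60 = 1.2856817
  S → negative
  Lon: 25.99′ = 0.433167°; total 65.4331667
  W ⇒ negate
Point 3:
  Lat: 55 + 14/60 + 43.4/3600 = 55.2453889
  S → negative
  Longitude: 128 + 52/60 + 40.4/3600 = 128.8778889
  E → positive
Point 4:
  Lat: 0 + 29.22/60 = 0.4870000
  hemisphere S, so the sign is −
  Longitude: 67 + 2.0368/60 = 67.0339467
  E → positive
Point 5:
  Latitude: 58 + 47.5906/60 = 58.7931767
  N → positive
  λ: 21.8013′ = 0.363355°; total 179.3633550
  W ⇒ negate
Point 6:
  Lat: split at 2 digits → 81° and 58.7877′; 81 + 58.7877/60 = 81.9797950
  hemisphere S, so the sign is −
  Longitude: split at 3 digits → 000° and 31.4804′; 0 + 31.4804/60 = 0.5246733
  W → negative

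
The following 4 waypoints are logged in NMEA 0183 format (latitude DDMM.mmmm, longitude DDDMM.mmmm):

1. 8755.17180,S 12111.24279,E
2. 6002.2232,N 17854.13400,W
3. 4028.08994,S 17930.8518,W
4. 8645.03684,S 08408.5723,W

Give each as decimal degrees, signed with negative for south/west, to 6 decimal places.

1. -87.919530, 121.187380
2. 60.037053, -178.902233
3. -40.468166, -179.514197
4. -86.750614, -84.142872

Point 1:
  Latitude: split at 2 digits → 87° and 55.1718′; 87 + 55.1718/60 = 87.9195300
  S → negative
  Longitude: split at 3 digits → 121° and 11.24279′; 121 + 11.24279/60 = 121.1873798
  E ⇒ keep positive
Point 2:
  Latitude: split at 2 digits → 60° and 2.2232′; 60 + 2.2232/60 = 60.0370533
  N → positive
  Longitude: split at 3 digits → 178° and 54.134′; 178 + 54.134/60 = 178.9022333
  W ⇒ negate
Point 3:
  Lat: degrees = first 2 digits = 40, minutes = 28.08994; 40 + 28.08994/60 = 40.4681657
  S ⇒ negate
  λ: degrees = first 3 digits = 179, minutes = 30.8518; 179 + 30.8518/60 = 179.5141967
  hemisphere W, so the sign is −
Point 4:
  Lat: split at 2 digits → 86° and 45.03684′; 86 + 45.03684/60 = 86.7506140
  S → negative
  Lon: split at 3 digits → 084° and 8.5723′; 84 + 8.5723/60 = 84.1428717
  W → negative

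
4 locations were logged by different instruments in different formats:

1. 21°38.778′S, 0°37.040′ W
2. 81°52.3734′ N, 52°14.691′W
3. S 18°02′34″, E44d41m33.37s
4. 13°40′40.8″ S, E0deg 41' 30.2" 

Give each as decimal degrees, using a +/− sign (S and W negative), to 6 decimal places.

1. -21.646300, -0.617333
2. 81.872890, -52.244850
3. -18.042778, 44.692603
4. -13.678000, 0.691722

Point 1:
  Latitude: 38.778′ = 0.646300°; total 21.6463000
  S → negative
  λ: 0 + 37.04/60 = 0.6173333
  W ⇒ negate
Point 2:
  φ: 52.3734′ = 0.872890°; total 81.8728900
  N ⇒ keep positive
  Lon: 52 + 14.691/60 = 52.2448500
  W ⇒ negate
Point 3:
  Lat: 2′ + 34″ = 2.56667′; 18 + 2.56667/60 = 18.0427778
  S ⇒ negate
  Lon: 41′ + 33.37″ = 41.55617′; 44 + 41.55617/60 = 44.6926028
  E → positive
Point 4:
  φ: 13° + 40/60 + 40.8/3600 = 13 + 0.666667 + 0.011333 = 13.6780000
  hemisphere S, so the sign is −
  Longitude: 41′ + 30.2″ = 41.50333′; 0 + 41.50333/60 = 0.6917222
  E → positive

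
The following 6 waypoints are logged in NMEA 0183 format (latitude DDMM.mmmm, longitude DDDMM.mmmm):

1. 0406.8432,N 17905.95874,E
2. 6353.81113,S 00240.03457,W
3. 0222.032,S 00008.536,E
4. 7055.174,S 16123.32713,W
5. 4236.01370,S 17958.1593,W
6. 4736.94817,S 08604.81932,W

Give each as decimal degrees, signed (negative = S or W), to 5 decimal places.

1. 4.11405, 179.09931
2. -63.89685, -2.66724
3. -2.36720, 0.14227
4. -70.91957, -161.38879
5. -42.60023, -179.96932
6. -47.61580, -86.08032

Point 1:
  Latitude: split at 2 digits → 04° and 6.8432′; 4 + 6.8432/60 = 4.114053
  N ⇒ keep positive
  λ: split at 3 digits → 179° and 5.95874′; 179 + 5.95874/60 = 179.099312
  E ⇒ keep positive
Point 2:
  Lat: split at 2 digits → 63° and 53.81113′; 63 + 53.81113/60 = 63.896852
  S ⇒ negate
  Longitude: degrees = first 3 digits = 2, minutes = 40.03457; 2 + 40.03457/60 = 2.667243
  W → negative
Point 3:
  Lat: split at 2 digits → 02° and 22.032′; 2 + 22.032/60 = 2.367200
  S → negative
  λ: degrees = first 3 digits = 0, minutes = 8.536; 0 + 8.536/60 = 0.142267
  E → positive
Point 4:
  Latitude: degrees = first 2 digits = 70, minutes = 55.174; 70 + 55.174/60 = 70.919567
  hemisphere S, so the sign is −
  Lon: degrees = first 3 digits = 161, minutes = 23.32713; 161 + 23.32713/60 = 161.388786
  W ⇒ negate
Point 5:
  Latitude: split at 2 digits → 42° and 36.0137′; 42 + 36.0137/60 = 42.600228
  S ⇒ negate
  λ: split at 3 digits → 179° and 58.1593′; 179 + 58.1593/60 = 179.969322
  hemisphere W, so the sign is −
Point 6:
  Lat: split at 2 digits → 47° and 36.94817′; 47 + 36.94817/60 = 47.615803
  S ⇒ negate
  Longitude: degrees = first 3 digits = 86, minutes = 4.81932; 86 + 4.81932/60 = 86.080322
  hemisphere W, so the sign is −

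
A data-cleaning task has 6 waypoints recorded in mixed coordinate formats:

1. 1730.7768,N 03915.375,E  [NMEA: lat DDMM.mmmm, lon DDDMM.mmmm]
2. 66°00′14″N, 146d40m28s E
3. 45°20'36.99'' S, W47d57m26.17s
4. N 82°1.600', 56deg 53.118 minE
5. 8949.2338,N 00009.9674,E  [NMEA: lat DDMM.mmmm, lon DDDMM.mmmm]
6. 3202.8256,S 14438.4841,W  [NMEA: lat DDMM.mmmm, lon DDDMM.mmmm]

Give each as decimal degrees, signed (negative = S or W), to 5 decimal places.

1. 17.51295, 39.25625
2. 66.00389, 146.67444
3. -45.34361, -47.95727
4. 82.02667, 56.88530
5. 89.82056, 0.16612
6. -32.04709, -144.64140

Point 1:
  Latitude: split at 2 digits → 17° and 30.7768′; 17 + 30.7768/60 = 17.512947
  N ⇒ keep positive
  λ: split at 3 digits → 039° and 15.375′; 39 + 15.375/60 = 39.256250
  E ⇒ keep positive
Point 2:
  Latitude: 66 + 0/60 + 14/3600 = 66.003889
  N ⇒ keep positive
  λ: 40′ + 28″ = 40.46667′; 146 + 40.46667/60 = 146.674444
  E → positive
Point 3:
  φ: 20′ + 36.99″ = 20.61650′; 45 + 20.61650/60 = 45.343608
  S → negative
  λ: 47° + 57/60 + 26.17/3600 = 47 + 0.950000 + 0.007269 = 47.957269
  hemisphere W, so the sign is −
Point 4:
  φ: 82 + 1.6/60 = 82.026667
  N ⇒ keep positive
  Lon: 53.118′ = 0.885300°; total 56.885300
  E ⇒ keep positive
Point 5:
  Lat: degrees = first 2 digits = 89, minutes = 49.2338; 89 + 49.2338/60 = 89.820563
  N ⇒ keep positive
  λ: split at 3 digits → 000° and 9.9674′; 0 + 9.9674/60 = 0.166123
  E ⇒ keep positive
Point 6:
  Lat: split at 2 digits → 32° and 2.8256′; 32 + 2.8256/60 = 32.047093
  hemisphere S, so the sign is −
  Longitude: split at 3 digits → 144° and 38.4841′; 144 + 38.4841/60 = 144.641402
  W → negative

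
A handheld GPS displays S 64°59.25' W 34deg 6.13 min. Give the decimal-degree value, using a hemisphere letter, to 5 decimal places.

64.98750° S, 34.10217° W

φ: 59.25′ = 0.987500°; total 64.987500
λ: 34 + 6.13/60 = 34.102167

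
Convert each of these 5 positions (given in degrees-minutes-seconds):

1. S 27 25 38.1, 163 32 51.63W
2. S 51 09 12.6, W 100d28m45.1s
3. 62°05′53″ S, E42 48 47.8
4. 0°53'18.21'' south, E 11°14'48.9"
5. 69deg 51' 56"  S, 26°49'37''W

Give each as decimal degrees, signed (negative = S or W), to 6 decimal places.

Point 1:
  φ: 25′ + 38.1″ = 25.63500′; 27 + 25.63500/60 = 27.4272500
  hemisphere S, so the sign is −
  λ: 32′ + 51.63″ = 32.86050′; 163 + 32.86050/60 = 163.5476750
  hemisphere W, so the sign is −
Point 2:
  φ: 51 + 9/60 + 12.6/3600 = 51.1535000
  S ⇒ negate
  Longitude: 100 + 28/60 + 45.1/3600 = 100.4791944
  W → negative
Point 3:
  Latitude: 5′ + 53″ = 5.88333′; 62 + 5.88333/60 = 62.0980556
  hemisphere S, so the sign is −
  λ: 48′ + 47.8″ = 48.79667′; 42 + 48.79667/60 = 42.8132778
  E ⇒ keep positive
Point 4:
  φ: 0° + 53/60 + 18.21/3600 = 0 + 0.883333 + 0.005058 = 0.8883917
  S ⇒ negate
  λ: 14′ + 48.9″ = 14.81500′; 11 + 14.81500/60 = 11.2469167
  E ⇒ keep positive
Point 5:
  Latitude: 51′ + 56″ = 51.93333′; 69 + 51.93333/60 = 69.8655556
  S → negative
  Longitude: 26 + 49/60 + 37/3600 = 26.8269444
  W ⇒ negate

1. -27.427250, -163.547675
2. -51.153500, -100.479194
3. -62.098056, 42.813278
4. -0.888392, 11.246917
5. -69.865556, -26.826944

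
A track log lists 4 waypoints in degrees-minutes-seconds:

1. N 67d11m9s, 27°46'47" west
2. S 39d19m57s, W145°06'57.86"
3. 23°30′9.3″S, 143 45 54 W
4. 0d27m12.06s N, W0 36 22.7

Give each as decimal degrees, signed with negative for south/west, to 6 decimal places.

Point 1:
  φ: 11′ + 9″ = 11.15000′; 67 + 11.15000/60 = 67.1858333
  N → positive
  Lon: 27° + 46/60 + 47/3600 = 27 + 0.766667 + 0.013056 = 27.7797222
  W ⇒ negate
Point 2:
  Lat: 39° + 19/60 + 57/3600 = 39 + 0.316667 + 0.015833 = 39.3325000
  hemisphere S, so the sign is −
  Longitude: 145° + 6/60 + 57.86/3600 = 145 + 0.100000 + 0.016072 = 145.1160722
  hemisphere W, so the sign is −
Point 3:
  Latitude: 23° + 30/60 + 9.3/3600 = 23 + 0.500000 + 0.002583 = 23.5025833
  hemisphere S, so the sign is −
  Longitude: 143 + 45/60 + 54/3600 = 143.7650000
  W ⇒ negate
Point 4:
  φ: 27′ + 12.06″ = 27.20100′; 0 + 27.20100/60 = 0.4533500
  N → positive
  λ: 0° + 36/60 + 22.7/3600 = 0 + 0.600000 + 0.006306 = 0.6063056
  hemisphere W, so the sign is −

1. 67.185833, -27.779722
2. -39.332500, -145.116072
3. -23.502583, -143.765000
4. 0.453350, -0.606306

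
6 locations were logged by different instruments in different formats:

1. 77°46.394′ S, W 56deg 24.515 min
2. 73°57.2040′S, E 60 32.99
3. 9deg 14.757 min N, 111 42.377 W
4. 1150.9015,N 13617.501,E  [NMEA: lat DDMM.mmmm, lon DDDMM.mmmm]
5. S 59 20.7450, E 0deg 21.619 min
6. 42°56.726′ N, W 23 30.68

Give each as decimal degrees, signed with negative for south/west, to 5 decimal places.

Point 1:
  φ: 77 + 46.394/60 = 77.773233
  S ⇒ negate
  Longitude: 24.515′ = 0.408583°; total 56.408583
  W → negative
Point 2:
  φ: 73 + 57.204/60 = 73.953400
  hemisphere S, so the sign is −
  Longitude: 60 + 32.99/60 = 60.549833
  E → positive
Point 3:
  Lat: 14.757′ = 0.245950°; total 9.245950
  N ⇒ keep positive
  λ: 42.377′ = 0.706283°; total 111.706283
  hemisphere W, so the sign is −
Point 4:
  Latitude: degrees = first 2 digits = 11, minutes = 50.9015; 11 + 50.9015/60 = 11.848358
  N → positive
  λ: degrees = first 3 digits = 136, minutes = 17.501; 136 + 17.501/60 = 136.291683
  E → positive
Point 5:
  φ: 59 + 20.745/60 = 59.345750
  S ⇒ negate
  Longitude: 21.619′ = 0.360317°; total 0.360317
  E ⇒ keep positive
Point 6:
  Latitude: 56.726′ = 0.945433°; total 42.945433
  N ⇒ keep positive
  Lon: 30.68′ = 0.511333°; total 23.511333
  W ⇒ negate

1. -77.77323, -56.40858
2. -73.95340, 60.54983
3. 9.24595, -111.70628
4. 11.84836, 136.29168
5. -59.34575, 0.36032
6. 42.94543, -23.51133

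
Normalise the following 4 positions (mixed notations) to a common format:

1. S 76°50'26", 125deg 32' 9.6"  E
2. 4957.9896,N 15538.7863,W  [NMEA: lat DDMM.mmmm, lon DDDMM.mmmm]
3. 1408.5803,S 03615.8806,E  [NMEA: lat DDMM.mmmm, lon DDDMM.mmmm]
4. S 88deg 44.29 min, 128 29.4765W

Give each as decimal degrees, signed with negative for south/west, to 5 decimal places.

Point 1:
  Lat: 76 + 50/60 + 26/3600 = 76.840556
  hemisphere S, so the sign is −
  Lon: 125 + 32/60 + 9.6/3600 = 125.536000
  E → positive
Point 2:
  φ: split at 2 digits → 49° and 57.9896′; 49 + 57.9896/60 = 49.966493
  N ⇒ keep positive
  λ: degrees = first 3 digits = 155, minutes = 38.7863; 155 + 38.7863/60 = 155.646438
  hemisphere W, so the sign is −
Point 3:
  φ: degrees = first 2 digits = 14, minutes = 8.5803; 14 + 8.5803/60 = 14.143005
  S ⇒ negate
  Lon: degrees = first 3 digits = 36, minutes = 15.8806; 36 + 15.8806/60 = 36.264677
  E → positive
Point 4:
  Lat: 88 + 44.29/60 = 88.738167
  S → negative
  Longitude: 29.4765′ = 0.491275°; total 128.491275
  hemisphere W, so the sign is −

1. -76.84056, 125.53600
2. 49.96649, -155.64644
3. -14.14301, 36.26468
4. -88.73817, -128.49128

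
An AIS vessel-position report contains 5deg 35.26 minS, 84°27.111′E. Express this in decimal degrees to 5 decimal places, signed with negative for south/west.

-5.58767, 84.45185

φ: 35.26′ = 0.587667°; total 5.587667
hemisphere S, so the sign is −
Lon: 27.111′ = 0.451850°; total 84.451850
E ⇒ keep positive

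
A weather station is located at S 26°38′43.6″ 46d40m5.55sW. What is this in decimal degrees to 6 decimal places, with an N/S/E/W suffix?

Lat: 26 + 38/60 + 43.6/3600 = 26.6454444
λ: 40′ + 5.55″ = 40.09250′; 46 + 40.09250/60 = 46.6682083

26.645444° S, 46.668208° W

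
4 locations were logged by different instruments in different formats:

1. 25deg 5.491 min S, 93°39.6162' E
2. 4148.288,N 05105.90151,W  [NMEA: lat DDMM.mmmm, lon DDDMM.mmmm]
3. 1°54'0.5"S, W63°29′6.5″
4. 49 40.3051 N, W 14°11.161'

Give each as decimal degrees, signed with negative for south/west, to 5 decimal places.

1. -25.09152, 93.66027
2. 41.80480, -51.09836
3. -1.90014, -63.48514
4. 49.67175, -14.18602

Point 1:
  Lat: 25 + 5.491/60 = 25.091517
  S → negative
  λ: 93 + 39.6162/60 = 93.660270
  E → positive
Point 2:
  Latitude: degrees = first 2 digits = 41, minutes = 48.288; 41 + 48.288/60 = 41.804800
  N ⇒ keep positive
  λ: split at 3 digits → 051° and 5.90151′; 51 + 5.90151/60 = 51.098359
  W → negative
Point 3:
  Lat: 1 + 54/60 + 0.5/3600 = 1.900139
  hemisphere S, so the sign is −
  Longitude: 29′ + 6.5″ = 29.10833′; 63 + 29.10833/60 = 63.485139
  W ⇒ negate
Point 4:
  φ: 40.3051′ = 0.671752°; total 49.671752
  N → positive
  Longitude: 14 + 11.161/60 = 14.186017
  hemisphere W, so the sign is −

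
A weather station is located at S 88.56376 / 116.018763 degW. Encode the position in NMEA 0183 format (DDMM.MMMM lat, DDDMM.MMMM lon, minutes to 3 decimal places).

Lat: 88° + 0.563760 × 60 = 88° 33.82560′
Longitude: minutes = (116.018763 − 116) × 60 = 1.12578

8833.826,S / 11601.126,W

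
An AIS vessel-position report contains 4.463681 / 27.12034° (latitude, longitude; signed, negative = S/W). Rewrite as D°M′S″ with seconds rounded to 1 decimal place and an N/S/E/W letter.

φ: 0.463681° → 27.82086′; 0.82086 × 60 = 49.252″
Lon: 0.120340 × 60 = 7.22040′ → 7′, remainder × 60 = 13.224″

4°27′49.3″ N, 27°07′13.2″ E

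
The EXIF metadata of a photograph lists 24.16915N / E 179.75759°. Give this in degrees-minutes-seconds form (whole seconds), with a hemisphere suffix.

Latitude: whole degrees 24; 10.14900′ → 10′ and 8.94″
Longitude: 0.757590° → 45.45540′; 0.45540 × 60 = 27.32″

24°10′9″ N, 179°45′27″ E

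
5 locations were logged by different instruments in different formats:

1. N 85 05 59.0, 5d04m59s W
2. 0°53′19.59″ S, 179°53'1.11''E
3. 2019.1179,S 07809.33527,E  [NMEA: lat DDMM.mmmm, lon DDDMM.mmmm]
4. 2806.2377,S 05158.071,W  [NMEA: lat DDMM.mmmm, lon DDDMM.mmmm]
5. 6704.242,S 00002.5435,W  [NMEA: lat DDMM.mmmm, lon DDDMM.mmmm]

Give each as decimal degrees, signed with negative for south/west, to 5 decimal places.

1. 85.09972, -5.08306
2. -0.88878, 179.88364
3. -20.31863, 78.15559
4. -28.10396, -51.96785
5. -67.07070, -0.04239

Point 1:
  φ: 85° + 5/60 + 59/3600 = 85 + 0.083333 + 0.016389 = 85.099722
  N → positive
  Longitude: 5 + 4/60 + 59/3600 = 5.083056
  hemisphere W, so the sign is −
Point 2:
  Latitude: 53′ + 19.59″ = 53.32650′; 0 + 53.32650/60 = 0.888775
  S → negative
  Longitude: 53′ + 1.11″ = 53.01850′; 179 + 53.01850/60 = 179.883642
  E ⇒ keep positive
Point 3:
  Latitude: degrees = first 2 digits = 20, minutes = 19.1179; 20 + 19.1179/60 = 20.318632
  hemisphere S, so the sign is −
  Lon: split at 3 digits → 078° and 9.33527′; 78 + 9.33527/60 = 78.155588
  E ⇒ keep positive
Point 4:
  Lat: split at 2 digits → 28° and 6.2377′; 28 + 6.2377/60 = 28.103962
  S → negative
  Lon: split at 3 digits → 051° and 58.071′; 51 + 58.071/60 = 51.967850
  hemisphere W, so the sign is −
Point 5:
  φ: degrees = first 2 digits = 67, minutes = 4.242; 67 + 4.242/60 = 67.070700
  hemisphere S, so the sign is −
  Longitude: degrees = first 3 digits = 0, minutes = 2.5435; 0 + 2.5435/60 = 0.042392
  W → negative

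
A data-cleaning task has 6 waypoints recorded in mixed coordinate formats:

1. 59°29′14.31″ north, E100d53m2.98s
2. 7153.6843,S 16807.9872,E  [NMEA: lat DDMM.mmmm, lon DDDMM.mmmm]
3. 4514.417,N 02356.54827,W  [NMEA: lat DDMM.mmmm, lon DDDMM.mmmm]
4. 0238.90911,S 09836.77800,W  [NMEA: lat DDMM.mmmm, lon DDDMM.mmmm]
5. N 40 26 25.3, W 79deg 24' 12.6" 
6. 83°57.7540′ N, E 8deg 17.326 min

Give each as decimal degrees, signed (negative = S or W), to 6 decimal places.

Point 1:
  Latitude: 59° + 29/60 + 14.31/3600 = 59 + 0.483333 + 0.003975 = 59.4873083
  N → positive
  λ: 53′ + 2.98″ = 53.04967′; 100 + 53.04967/60 = 100.8841611
  E → positive
Point 2:
  φ: split at 2 digits → 71° and 53.6843′; 71 + 53.6843/60 = 71.8947383
  S ⇒ negate
  λ: degrees = first 3 digits = 168, minutes = 7.9872; 168 + 7.9872/60 = 168.1331200
  E ⇒ keep positive
Point 3:
  Latitude: degrees = first 2 digits = 45, minutes = 14.417; 45 + 14.417/60 = 45.2402833
  N → positive
  Lon: degrees = first 3 digits = 23, minutes = 56.54827; 23 + 56.54827/60 = 23.9424712
  hemisphere W, so the sign is −
Point 4:
  φ: split at 2 digits → 02° and 38.90911′; 2 + 38.90911/60 = 2.6484852
  S ⇒ negate
  Longitude: degrees = first 3 digits = 98, minutes = 36.778; 98 + 36.778/60 = 98.6129667
  W ⇒ negate
Point 5:
  φ: 40 + 26/60 + 25.3/3600 = 40.4403611
  N ⇒ keep positive
  λ: 79° + 24/60 + 12.6/3600 = 79 + 0.400000 + 0.003500 = 79.4035000
  hemisphere W, so the sign is −
Point 6:
  Lat: 83 + 57.754/60 = 83.9625667
  N → positive
  Lon: 17.326′ = 0.288767°; total 8.2887667
  E → positive

1. 59.487308, 100.884161
2. -71.894738, 168.133120
3. 45.240283, -23.942471
4. -2.648485, -98.612967
5. 40.440361, -79.403500
6. 83.962567, 8.288767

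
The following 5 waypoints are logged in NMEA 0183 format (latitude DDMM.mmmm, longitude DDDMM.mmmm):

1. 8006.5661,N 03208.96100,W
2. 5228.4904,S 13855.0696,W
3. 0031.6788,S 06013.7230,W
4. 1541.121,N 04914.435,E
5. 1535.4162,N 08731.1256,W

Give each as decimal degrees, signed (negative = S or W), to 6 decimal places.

1. 80.109435, -32.149350
2. -52.474840, -138.917827
3. -0.527980, -60.228717
4. 15.685350, 49.240583
5. 15.590270, -87.518760

Point 1:
  φ: degrees = first 2 digits = 80, minutes = 6.5661; 80 + 6.5661/60 = 80.1094350
  N ⇒ keep positive
  Lon: split at 3 digits → 032° and 8.961′; 32 + 8.961/60 = 32.1493500
  W ⇒ negate
Point 2:
  Latitude: degrees = first 2 digits = 52, minutes = 28.4904; 52 + 28.4904/60 = 52.4748400
  hemisphere S, so the sign is −
  λ: split at 3 digits → 138° and 55.0696′; 138 + 55.0696/60 = 138.9178267
  hemisphere W, so the sign is −
Point 3:
  Latitude: degrees = first 2 digits = 0, minutes = 31.6788; 0 + 31.6788/60 = 0.5279800
  hemisphere S, so the sign is −
  λ: split at 3 digits → 060° and 13.723′; 60 + 13.723/60 = 60.2287167
  W → negative
Point 4:
  Lat: degrees = first 2 digits = 15, minutes = 41.121; 15 + 41.121/60 = 15.6853500
  N ⇒ keep positive
  Lon: split at 3 digits → 049° and 14.435′; 49 + 14.435/60 = 49.2405833
  E → positive
Point 5:
  Latitude: split at 2 digits → 15° and 35.4162′; 15 + 35.4162/60 = 15.5902700
  N ⇒ keep positive
  Lon: degrees = first 3 digits = 87, minutes = 31.1256; 87 + 31.1256/60 = 87.5187600
  hemisphere W, so the sign is −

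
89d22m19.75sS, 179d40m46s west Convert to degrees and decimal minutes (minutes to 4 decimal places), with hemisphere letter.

Lat: seconds/60 = 0.32917; minutes = 22 + 0.32917 = 22.329167
Longitude: seconds/60 = 0.76667; minutes = 40 + 0.76667 = 40.766667

89° 22.3292′ S, 179° 40.7667′ W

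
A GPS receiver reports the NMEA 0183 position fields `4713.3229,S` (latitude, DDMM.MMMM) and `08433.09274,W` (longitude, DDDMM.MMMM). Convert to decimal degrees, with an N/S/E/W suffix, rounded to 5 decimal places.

Latitude: split at 2 digits → 47° and 13.3229′; 47 + 13.3229/60 = 47.222048
Lon: degrees = first 3 digits = 84, minutes = 33.09274; 84 + 33.09274/60 = 84.551546

47.22205° S, 84.55155° W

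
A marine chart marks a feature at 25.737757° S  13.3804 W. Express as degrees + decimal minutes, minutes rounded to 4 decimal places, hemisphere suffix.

25° 44.2654′ S, 13° 22.8240′ W

Latitude: 25° + 0.737757 × 60 = 25° 44.265420′
Lon: 13° + 0.380400 × 60 = 13° 22.824000′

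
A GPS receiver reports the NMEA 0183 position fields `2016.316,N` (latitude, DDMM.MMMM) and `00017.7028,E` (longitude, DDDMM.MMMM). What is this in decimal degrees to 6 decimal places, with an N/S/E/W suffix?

20.271933° N, 0.295047° E

Lat: degrees = first 2 digits = 20, minutes = 16.316; 20 + 16.316/60 = 20.2719333
λ: degrees = first 3 digits = 0, minutes = 17.7028; 0 + 17.7028/60 = 0.2950467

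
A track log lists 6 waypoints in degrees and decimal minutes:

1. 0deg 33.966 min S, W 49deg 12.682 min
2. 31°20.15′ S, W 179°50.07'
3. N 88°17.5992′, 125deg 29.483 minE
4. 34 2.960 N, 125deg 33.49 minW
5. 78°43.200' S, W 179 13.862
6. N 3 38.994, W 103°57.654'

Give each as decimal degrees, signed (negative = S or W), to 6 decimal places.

1. -0.566100, -49.211367
2. -31.335833, -179.834500
3. 88.293320, 125.491383
4. 34.049333, -125.558167
5. -78.720000, -179.231033
6. 3.649900, -103.960900

Point 1:
  Latitude: 0 + 33.966/60 = 0.5661000
  S → negative
  Lon: 49 + 12.682/60 = 49.2113667
  W → negative
Point 2:
  Latitude: 31 + 20.15/60 = 31.3358333
  S → negative
  Lon: 179 + 50.07/60 = 179.8345000
  W ⇒ negate
Point 3:
  Lat: 17.5992′ = 0.293320°; total 88.2933200
  N ⇒ keep positive
  Lon: 29.483′ = 0.491383°; total 125.4913833
  E ⇒ keep positive
Point 4:
  φ: 2.96′ = 0.049333°; total 34.0493333
  N ⇒ keep positive
  Lon: 33.49′ = 0.558167°; total 125.5581667
  W ⇒ negate
Point 5:
  Latitude: 43.2′ = 0.720000°; total 78.7200000
  S ⇒ negate
  Lon: 179 + 13.862/60 = 179.2310333
  hemisphere W, so the sign is −
Point 6:
  Lat: 38.994′ = 0.649900°; total 3.6499000
  N → positive
  λ: 103 + 57.654/60 = 103.9609000
  W → negative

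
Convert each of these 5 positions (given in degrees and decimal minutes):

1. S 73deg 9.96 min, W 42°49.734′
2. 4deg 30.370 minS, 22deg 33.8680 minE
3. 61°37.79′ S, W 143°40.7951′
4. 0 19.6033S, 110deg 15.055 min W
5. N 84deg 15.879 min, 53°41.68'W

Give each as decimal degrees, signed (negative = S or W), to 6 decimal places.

Point 1:
  φ: 9.96′ = 0.166000°; total 73.1660000
  hemisphere S, so the sign is −
  λ: 49.734′ = 0.828900°; total 42.8289000
  W → negative
Point 2:
  φ: 4 + 30.37/60 = 4.5061667
  hemisphere S, so the sign is −
  λ: 22 + 33.868/60 = 22.5644667
  E ⇒ keep positive
Point 3:
  φ: 37.79′ = 0.629833°; total 61.6298333
  S → negative
  λ: 143 + 40.7951/60 = 143.6799183
  hemisphere W, so the sign is −
Point 4:
  Latitude: 19.6033′ = 0.326722°; total 0.3267217
  S → negative
  Lon: 110 + 15.055/60 = 110.2509167
  W ⇒ negate
Point 5:
  Lat: 15.879′ = 0.264650°; total 84.2646500
  N ⇒ keep positive
  Longitude: 41.68′ = 0.694667°; total 53.6946667
  W → negative

1. -73.166000, -42.828900
2. -4.506167, 22.564467
3. -61.629833, -143.679918
4. -0.326722, -110.250917
5. 84.264650, -53.694667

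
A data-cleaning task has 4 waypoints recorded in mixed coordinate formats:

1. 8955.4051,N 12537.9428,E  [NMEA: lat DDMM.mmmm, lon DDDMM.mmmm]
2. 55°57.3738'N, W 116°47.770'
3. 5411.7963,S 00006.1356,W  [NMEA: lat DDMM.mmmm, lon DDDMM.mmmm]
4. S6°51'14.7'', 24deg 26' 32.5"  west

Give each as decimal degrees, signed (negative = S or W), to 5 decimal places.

Point 1:
  Lat: split at 2 digits → 89° and 55.4051′; 89 + 55.4051/60 = 89.923418
  N → positive
  Longitude: split at 3 digits → 125° and 37.9428′; 125 + 37.9428/60 = 125.632380
  E ⇒ keep positive
Point 2:
  Latitude: 57.3738′ = 0.956230°; total 55.956230
  N → positive
  λ: 47.77′ = 0.796167°; total 116.796167
  hemisphere W, so the sign is −
Point 3:
  Lat: split at 2 digits → 54° and 11.7963′; 54 + 11.7963/60 = 54.196605
  S → negative
  λ: split at 3 digits → 000° and 6.1356′; 0 + 6.1356/60 = 0.102260
  W → negative
Point 4:
  Lat: 51′ + 14.7″ = 51.24500′; 6 + 51.24500/60 = 6.854083
  hemisphere S, so the sign is −
  Longitude: 24° + 26/60 + 32.5/3600 = 24 + 0.433333 + 0.009028 = 24.442361
  W ⇒ negate

1. 89.92342, 125.63238
2. 55.95623, -116.79617
3. -54.19661, -0.10226
4. -6.85408, -24.44236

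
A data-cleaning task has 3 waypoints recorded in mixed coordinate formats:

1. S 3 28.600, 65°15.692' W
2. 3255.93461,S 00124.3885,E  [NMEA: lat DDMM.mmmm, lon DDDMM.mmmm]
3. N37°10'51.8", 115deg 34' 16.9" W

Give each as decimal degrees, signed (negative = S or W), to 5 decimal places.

1. -3.47667, -65.26153
2. -32.93224, 1.40648
3. 37.18106, -115.57136

Point 1:
  Lat: 3 + 28.6/60 = 3.476667
  hemisphere S, so the sign is −
  Lon: 15.692′ = 0.261533°; total 65.261533
  W ⇒ negate
Point 2:
  Lat: split at 2 digits → 32° and 55.93461′; 32 + 55.93461/60 = 32.932244
  S ⇒ negate
  Lon: split at 3 digits → 001° and 24.3885′; 1 + 24.3885/60 = 1.406475
  E → positive
Point 3:
  Lat: 10′ + 51.8″ = 10.86333′; 37 + 10.86333/60 = 37.181056
  N ⇒ keep positive
  Longitude: 34′ + 16.9″ = 34.28167′; 115 + 34.28167/60 = 115.571361
  W → negative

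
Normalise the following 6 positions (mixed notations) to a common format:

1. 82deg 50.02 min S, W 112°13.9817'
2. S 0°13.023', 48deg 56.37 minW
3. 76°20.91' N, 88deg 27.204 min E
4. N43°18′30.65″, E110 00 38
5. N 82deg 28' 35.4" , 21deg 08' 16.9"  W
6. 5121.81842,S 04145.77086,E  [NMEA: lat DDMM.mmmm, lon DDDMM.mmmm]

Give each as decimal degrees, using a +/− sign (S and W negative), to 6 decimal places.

Point 1:
  Lat: 82 + 50.02/60 = 82.8336667
  S → negative
  Longitude: 13.9817′ = 0.233028°; total 112.2330283
  W ⇒ negate
Point 2:
  Latitude: 0 + 13.023/60 = 0.2170500
  hemisphere S, so the sign is −
  Longitude: 48 + 56.37/60 = 48.9395000
  hemisphere W, so the sign is −
Point 3:
  Latitude: 76 + 20.91/60 = 76.3485000
  N ⇒ keep positive
  λ: 88 + 27.204/60 = 88.4534000
  E → positive
Point 4:
  Latitude: 43° + 18/60 + 30.65/3600 = 43 + 0.300000 + 0.008514 = 43.3085139
  N → positive
  Longitude: 0′ + 38″ = 0.63333′; 110 + 0.63333/60 = 110.0105556
  E ⇒ keep positive
Point 5:
  Lat: 82° + 28/60 + 35.4/3600 = 82 + 0.466667 + 0.009833 = 82.4765000
  N → positive
  Longitude: 8′ + 16.9″ = 8.28167′; 21 + 8.28167/60 = 21.1380278
  hemisphere W, so the sign is −
Point 6:
  φ: split at 2 digits → 51° and 21.81842′; 51 + 21.81842/60 = 51.3636403
  S ⇒ negate
  λ: degrees = first 3 digits = 41, minutes = 45.77086; 41 + 45.77086/60 = 41.7628477
  E → positive

1. -82.833667, -112.233028
2. -0.217050, -48.939500
3. 76.348500, 88.453400
4. 43.308514, 110.010556
5. 82.476500, -21.138028
6. -51.363640, 41.762848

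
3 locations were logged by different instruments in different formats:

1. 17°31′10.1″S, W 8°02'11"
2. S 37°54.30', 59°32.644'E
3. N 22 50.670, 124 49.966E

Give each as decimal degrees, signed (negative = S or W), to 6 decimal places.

1. -17.519472, -8.036389
2. -37.905000, 59.544067
3. 22.844500, 124.832767

Point 1:
  Latitude: 31′ + 10.1″ = 31.16833′; 17 + 31.16833/60 = 17.5194722
  S → negative
  Longitude: 8 + 2/60 + 11/3600 = 8.0363889
  W ⇒ negate
Point 2:
  φ: 37 + 54.3/60 = 37.9050000
  hemisphere S, so the sign is −
  Lon: 32.644′ = 0.544067°; total 59.5440667
  E ⇒ keep positive
Point 3:
  Lat: 50.67′ = 0.844500°; total 22.8445000
  N → positive
  λ: 124 + 49.966/60 = 124.8327667
  E ⇒ keep positive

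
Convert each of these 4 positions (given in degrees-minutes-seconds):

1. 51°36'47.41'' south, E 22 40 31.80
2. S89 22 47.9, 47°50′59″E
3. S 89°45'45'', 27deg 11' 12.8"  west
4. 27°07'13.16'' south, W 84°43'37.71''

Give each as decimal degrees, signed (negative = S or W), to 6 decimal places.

1. -51.613169, 22.675500
2. -89.379972, 47.849722
3. -89.762500, -27.186889
4. -27.120322, -84.727142

Point 1:
  Latitude: 51° + 36/60 + 47.41/3600 = 51 + 0.600000 + 0.013169 = 51.6131694
  hemisphere S, so the sign is −
  λ: 22 + 40/60 + 31.8/3600 = 22.6755000
  E ⇒ keep positive
Point 2:
  Latitude: 22′ + 47.9″ = 22.79833′; 89 + 22.79833/60 = 89.3799722
  hemisphere S, so the sign is −
  Lon: 50′ + 59″ = 50.98333′; 47 + 50.98333/60 = 47.8497222
  E ⇒ keep positive
Point 3:
  Lat: 45′ + 45″ = 45.75000′; 89 + 45.75000/60 = 89.7625000
  S → negative
  Lon: 11′ + 12.8″ = 11.21333′; 27 + 11.21333/60 = 27.1868889
  W → negative
Point 4:
  Latitude: 7′ + 13.16″ = 7.21933′; 27 + 7.21933/60 = 27.1203222
  hemisphere S, so the sign is −
  Lon: 84° + 43/60 + 37.71/3600 = 84 + 0.716667 + 0.010475 = 84.7271417
  W → negative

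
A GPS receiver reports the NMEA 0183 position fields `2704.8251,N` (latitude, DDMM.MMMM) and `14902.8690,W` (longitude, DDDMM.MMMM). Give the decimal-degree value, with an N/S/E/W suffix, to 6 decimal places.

Latitude: split at 2 digits → 27° and 4.8251′; 27 + 4.8251/60 = 27.0804183
Longitude: degrees = first 3 digits = 149, minutes = 2.869; 149 + 2.869/60 = 149.0478167

27.080418° N, 149.047817° W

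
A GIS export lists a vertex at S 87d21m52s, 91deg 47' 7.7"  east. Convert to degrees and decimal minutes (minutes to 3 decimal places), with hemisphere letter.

87° 21.867′ S, 91° 47.128′ E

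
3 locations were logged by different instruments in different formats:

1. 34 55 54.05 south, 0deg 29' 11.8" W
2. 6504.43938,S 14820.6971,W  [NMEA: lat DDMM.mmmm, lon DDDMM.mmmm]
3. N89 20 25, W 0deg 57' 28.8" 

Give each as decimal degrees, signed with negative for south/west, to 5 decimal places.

1. -34.93168, -0.48661
2. -65.07399, -148.34495
3. 89.34028, -0.95800

Point 1:
  φ: 55′ + 54.05″ = 55.90083′; 34 + 55.90083/60 = 34.931681
  S ⇒ negate
  Longitude: 29′ + 11.8″ = 29.19667′; 0 + 29.19667/60 = 0.486611
  hemisphere W, so the sign is −
Point 2:
  Latitude: split at 2 digits → 65° and 4.43938′; 65 + 4.43938/60 = 65.073990
  hemisphere S, so the sign is −
  Longitude: split at 3 digits → 148° and 20.6971′; 148 + 20.6971/60 = 148.344952
  W → negative
Point 3:
  Latitude: 20′ + 25″ = 20.41667′; 89 + 20.41667/60 = 89.340278
  N ⇒ keep positive
  λ: 0 + 57/60 + 28.8/3600 = 0.958000
  W ⇒ negate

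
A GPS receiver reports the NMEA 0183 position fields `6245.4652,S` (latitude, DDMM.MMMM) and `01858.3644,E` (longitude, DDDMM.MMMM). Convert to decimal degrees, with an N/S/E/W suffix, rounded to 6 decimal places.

62.757753° S, 18.972740° E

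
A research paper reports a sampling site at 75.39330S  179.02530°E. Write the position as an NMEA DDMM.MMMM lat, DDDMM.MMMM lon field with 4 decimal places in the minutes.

7523.5980,S / 17901.5180,E

φ: minutes = (75.393300 − 75) × 60 = 23.598000
λ: minutes = (179.025300 − 179) × 60 = 1.518000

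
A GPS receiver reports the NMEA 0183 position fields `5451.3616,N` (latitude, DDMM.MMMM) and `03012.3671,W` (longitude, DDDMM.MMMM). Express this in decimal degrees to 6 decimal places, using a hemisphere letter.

Latitude: degrees = first 2 digits = 54, minutes = 51.3616; 54 + 51.3616/60 = 54.8560267
Lon: degrees = first 3 digits = 30, minutes = 12.3671; 30 + 12.3671/60 = 30.2061183

54.856027° N, 30.206118° W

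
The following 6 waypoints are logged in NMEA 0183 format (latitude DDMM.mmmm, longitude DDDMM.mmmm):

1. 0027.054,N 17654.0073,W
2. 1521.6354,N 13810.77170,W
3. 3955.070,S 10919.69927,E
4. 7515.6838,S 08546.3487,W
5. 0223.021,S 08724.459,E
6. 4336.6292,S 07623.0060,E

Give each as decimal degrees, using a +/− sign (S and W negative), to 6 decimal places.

Point 1:
  Latitude: split at 2 digits → 00° and 27.054′; 0 + 27.054/60 = 0.4509000
  N ⇒ keep positive
  Lon: degrees = first 3 digits = 176, minutes = 54.0073; 176 + 54.0073/60 = 176.9001217
  hemisphere W, so the sign is −
Point 2:
  Lat: split at 2 digits → 15° and 21.6354′; 15 + 21.6354/60 = 15.3605900
  N → positive
  λ: degrees = first 3 digits = 138, minutes = 10.7717; 138 + 10.7717/60 = 138.1795283
  W → negative
Point 3:
  Lat: degrees = first 2 digits = 39, minutes = 55.07; 39 + 55.07/60 = 39.9178333
  S ⇒ negate
  Lon: degrees = first 3 digits = 109, minutes = 19.69927; 109 + 19.69927/60 = 109.3283212
  E → positive
Point 4:
  Lat: split at 2 digits → 75° and 15.6838′; 75 + 15.6838/60 = 75.2613967
  S ⇒ negate
  λ: split at 3 digits → 085° and 46.3487′; 85 + 46.3487/60 = 85.7724783
  W → negative
Point 5:
  Lat: degrees = first 2 digits = 2, minutes = 23.021; 2 + 23.021/60 = 2.3836833
  S ⇒ negate
  Lon: split at 3 digits → 087° and 24.459′; 87 + 24.459/60 = 87.4076500
  E ⇒ keep positive
Point 6:
  Latitude: split at 2 digits → 43° and 36.6292′; 43 + 36.6292/60 = 43.6104867
  S → negative
  Longitude: degrees = first 3 digits = 76, minutes = 23.006; 76 + 23.006/60 = 76.3834333
  E ⇒ keep positive

1. 0.450900, -176.900122
2. 15.360590, -138.179528
3. -39.917833, 109.328321
4. -75.261397, -85.772478
5. -2.383683, 87.407650
6. -43.610487, 76.383433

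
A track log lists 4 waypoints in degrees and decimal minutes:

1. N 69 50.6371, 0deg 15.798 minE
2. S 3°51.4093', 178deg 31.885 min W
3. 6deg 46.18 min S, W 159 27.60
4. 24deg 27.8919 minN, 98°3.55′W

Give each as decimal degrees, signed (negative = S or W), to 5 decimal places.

1. 69.84395, 0.26330
2. -3.85682, -178.53142
3. -6.76967, -159.46000
4. 24.46487, -98.05917

Point 1:
  Lat: 50.6371′ = 0.843952°; total 69.843952
  N ⇒ keep positive
  λ: 0 + 15.798/60 = 0.263300
  E ⇒ keep positive
Point 2:
  φ: 51.4093′ = 0.856822°; total 3.856822
  hemisphere S, so the sign is −
  Longitude: 178 + 31.885/60 = 178.531417
  hemisphere W, so the sign is −
Point 3:
  Latitude: 46.18′ = 0.769667°; total 6.769667
  S ⇒ negate
  Longitude: 159 + 27.6/60 = 159.460000
  W ⇒ negate
Point 4:
  Lat: 27.8919′ = 0.464865°; total 24.464865
  N ⇒ keep positive
  Lon: 98 + 3.55/60 = 98.059167
  W ⇒ negate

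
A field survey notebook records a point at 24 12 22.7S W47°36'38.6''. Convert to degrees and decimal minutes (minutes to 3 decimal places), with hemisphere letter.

24° 12.378′ S, 47° 36.643′ W

Lat: 12 + 22.7/60 = 12.37833′
Longitude: 36 + 38.6/60 = 36.64333′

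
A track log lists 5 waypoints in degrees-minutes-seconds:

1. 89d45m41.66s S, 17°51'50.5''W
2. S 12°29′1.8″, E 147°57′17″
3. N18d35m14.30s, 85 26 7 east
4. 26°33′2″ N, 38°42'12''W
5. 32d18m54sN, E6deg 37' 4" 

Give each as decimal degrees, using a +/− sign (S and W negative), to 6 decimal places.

Point 1:
  φ: 89 + 45/60 + 41.66/3600 = 89.7615722
  S → negative
  Longitude: 51′ + 50.5″ = 51.84167′; 17 + 51.84167/60 = 17.8640278
  W → negative
Point 2:
  Latitude: 29′ + 1.8″ = 29.03000′; 12 + 29.03000/60 = 12.4838333
  hemisphere S, so the sign is −
  Lon: 57′ + 17″ = 57.28333′; 147 + 57.28333/60 = 147.9547222
  E ⇒ keep positive
Point 3:
  Latitude: 35′ + 14.3″ = 35.23833′; 18 + 35.23833/60 = 18.5873056
  N ⇒ keep positive
  λ: 85° + 26/60 + 7/3600 = 85 + 0.433333 + 0.001944 = 85.4352778
  E → positive
Point 4:
  φ: 33′ + 2″ = 33.03333′; 26 + 33.03333/60 = 26.5505556
  N → positive
  λ: 38° + 42/60 + 12/3600 = 38 + 0.700000 + 0.003333 = 38.7033333
  hemisphere W, so the sign is −
Point 5:
  Latitude: 32 + 18/60 + 54/3600 = 32.3150000
  N ⇒ keep positive
  Lon: 6° + 37/60 + 4/3600 = 6 + 0.616667 + 0.001111 = 6.6177778
  E → positive

1. -89.761572, -17.864028
2. -12.483833, 147.954722
3. 18.587306, 85.435278
4. 26.550556, -38.703333
5. 32.315000, 6.617778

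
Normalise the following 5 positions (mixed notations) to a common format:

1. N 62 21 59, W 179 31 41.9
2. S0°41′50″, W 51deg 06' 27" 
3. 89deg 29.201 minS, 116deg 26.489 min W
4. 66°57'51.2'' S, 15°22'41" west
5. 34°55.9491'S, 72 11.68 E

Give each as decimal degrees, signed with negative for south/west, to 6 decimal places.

Point 1:
  φ: 62 + 21/60 + 59/3600 = 62.3663889
  N ⇒ keep positive
  Longitude: 31′ + 41.9″ = 31.69833′; 179 + 31.69833/60 = 179.5283056
  hemisphere W, so the sign is −
Point 2:
  Lat: 41′ + 50″ = 41.83333′; 0 + 41.83333/60 = 0.6972222
  S ⇒ negate
  Longitude: 6′ + 27″ = 6.45000′; 51 + 6.45000/60 = 51.1075000
  W → negative
Point 3:
  Lat: 29.201′ = 0.486683°; total 89.4866833
  hemisphere S, so the sign is −
  Longitude: 116 + 26.489/60 = 116.4414833
  W ⇒ negate
Point 4:
  Latitude: 66 + 57/60 + 51.2/3600 = 66.9642222
  hemisphere S, so the sign is −
  Longitude: 15° + 22/60 + 41/3600 = 15 + 0.366667 + 0.011389 = 15.3780556
  W ⇒ negate
Point 5:
  φ: 55.9491′ = 0.932485°; total 34.9324850
  S → negative
  λ: 72 + 11.68/60 = 72.1946667
  E ⇒ keep positive

1. 62.366389, -179.528306
2. -0.697222, -51.107500
3. -89.486683, -116.441483
4. -66.964222, -15.378056
5. -34.932485, 72.194667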